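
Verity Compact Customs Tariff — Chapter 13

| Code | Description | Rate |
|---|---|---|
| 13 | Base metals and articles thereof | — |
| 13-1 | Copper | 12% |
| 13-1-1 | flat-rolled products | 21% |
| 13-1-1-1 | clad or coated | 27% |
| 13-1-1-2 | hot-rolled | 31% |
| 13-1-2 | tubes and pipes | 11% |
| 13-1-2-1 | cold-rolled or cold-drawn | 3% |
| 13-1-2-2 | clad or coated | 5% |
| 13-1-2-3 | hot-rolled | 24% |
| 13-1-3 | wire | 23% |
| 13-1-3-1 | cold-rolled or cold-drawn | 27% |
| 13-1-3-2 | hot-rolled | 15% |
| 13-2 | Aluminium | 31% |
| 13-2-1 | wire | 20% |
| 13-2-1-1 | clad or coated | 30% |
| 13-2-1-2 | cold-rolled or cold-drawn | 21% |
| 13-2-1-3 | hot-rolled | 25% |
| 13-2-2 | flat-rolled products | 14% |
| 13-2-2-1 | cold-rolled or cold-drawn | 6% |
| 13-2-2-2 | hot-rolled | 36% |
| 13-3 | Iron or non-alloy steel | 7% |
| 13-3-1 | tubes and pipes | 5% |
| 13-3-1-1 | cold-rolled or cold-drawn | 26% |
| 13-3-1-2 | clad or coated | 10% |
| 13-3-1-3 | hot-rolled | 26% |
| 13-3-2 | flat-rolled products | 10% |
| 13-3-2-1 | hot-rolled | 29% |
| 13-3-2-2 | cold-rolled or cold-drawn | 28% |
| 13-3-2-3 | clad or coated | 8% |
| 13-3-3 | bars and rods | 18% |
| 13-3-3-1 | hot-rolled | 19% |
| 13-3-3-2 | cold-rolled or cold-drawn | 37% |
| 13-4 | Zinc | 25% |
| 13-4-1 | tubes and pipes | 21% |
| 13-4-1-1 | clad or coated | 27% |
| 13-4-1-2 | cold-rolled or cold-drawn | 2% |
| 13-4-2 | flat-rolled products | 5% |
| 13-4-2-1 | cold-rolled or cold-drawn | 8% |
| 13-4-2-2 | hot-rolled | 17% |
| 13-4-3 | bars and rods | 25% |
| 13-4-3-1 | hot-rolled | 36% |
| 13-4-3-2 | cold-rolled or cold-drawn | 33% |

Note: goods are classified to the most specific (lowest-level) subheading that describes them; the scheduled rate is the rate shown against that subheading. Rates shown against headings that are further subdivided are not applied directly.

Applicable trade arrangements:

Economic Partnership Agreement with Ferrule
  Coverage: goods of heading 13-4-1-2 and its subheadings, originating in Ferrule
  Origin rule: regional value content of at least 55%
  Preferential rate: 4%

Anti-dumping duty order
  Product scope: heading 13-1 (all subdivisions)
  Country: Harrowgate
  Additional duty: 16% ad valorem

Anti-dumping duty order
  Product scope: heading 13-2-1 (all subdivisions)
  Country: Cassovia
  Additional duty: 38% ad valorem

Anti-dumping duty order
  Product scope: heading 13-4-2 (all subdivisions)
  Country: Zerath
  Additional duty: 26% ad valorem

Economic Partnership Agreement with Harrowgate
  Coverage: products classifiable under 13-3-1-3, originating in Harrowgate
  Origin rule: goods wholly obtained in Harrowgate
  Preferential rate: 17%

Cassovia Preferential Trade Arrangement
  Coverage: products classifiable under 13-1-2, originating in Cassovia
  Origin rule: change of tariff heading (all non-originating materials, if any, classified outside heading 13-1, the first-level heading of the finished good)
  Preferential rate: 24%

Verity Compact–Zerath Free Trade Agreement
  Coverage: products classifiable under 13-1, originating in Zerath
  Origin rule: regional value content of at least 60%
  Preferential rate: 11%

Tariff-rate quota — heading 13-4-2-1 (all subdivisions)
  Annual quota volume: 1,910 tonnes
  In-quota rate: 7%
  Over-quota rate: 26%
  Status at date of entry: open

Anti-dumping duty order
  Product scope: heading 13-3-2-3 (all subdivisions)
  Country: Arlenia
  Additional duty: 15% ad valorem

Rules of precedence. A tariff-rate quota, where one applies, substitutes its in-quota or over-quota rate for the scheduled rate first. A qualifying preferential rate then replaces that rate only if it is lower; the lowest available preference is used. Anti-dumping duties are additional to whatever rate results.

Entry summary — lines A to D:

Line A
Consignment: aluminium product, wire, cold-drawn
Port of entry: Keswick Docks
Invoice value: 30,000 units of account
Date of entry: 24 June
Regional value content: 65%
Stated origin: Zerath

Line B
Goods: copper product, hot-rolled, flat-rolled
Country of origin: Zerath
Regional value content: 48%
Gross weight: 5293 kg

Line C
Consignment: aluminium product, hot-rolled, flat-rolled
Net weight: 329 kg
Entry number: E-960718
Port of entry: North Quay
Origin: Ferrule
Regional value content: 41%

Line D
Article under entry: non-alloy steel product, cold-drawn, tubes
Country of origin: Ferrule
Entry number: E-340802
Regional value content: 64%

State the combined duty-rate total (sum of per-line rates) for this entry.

Line A: aluminium → 13-2; wire → 13-2-1; cold-drawn → 13-2-1-2. Scheduled 21%. Zerath agreement on 13-1: 13-2-1-2 not covered. → 21%.
Line B: copper → 13-1; flat-rolled → 13-1-1; hot-rolled → 13-1-1-2. Scheduled 31%. Zerath agreement on 13-1: RVC < 60%. → 31%.
Line C: aluminium → 13-2; flat-rolled → 13-2-2; hot-rolled → 13-2-2-2. Scheduled 36%. Ferrule agreement on 13-4-1-2: 13-2-2-2 not covered. → 36%.
Line D: non-alloy steel → 13-3; tubes → 13-3-1; cold-drawn → 13-3-1-1. Scheduled 26%. Ferrule agreement on 13-4-1-2: 13-3-1-1 not covered. → 26%.
Sum: 21% + 31% + 36% + 26% = 114%.

114%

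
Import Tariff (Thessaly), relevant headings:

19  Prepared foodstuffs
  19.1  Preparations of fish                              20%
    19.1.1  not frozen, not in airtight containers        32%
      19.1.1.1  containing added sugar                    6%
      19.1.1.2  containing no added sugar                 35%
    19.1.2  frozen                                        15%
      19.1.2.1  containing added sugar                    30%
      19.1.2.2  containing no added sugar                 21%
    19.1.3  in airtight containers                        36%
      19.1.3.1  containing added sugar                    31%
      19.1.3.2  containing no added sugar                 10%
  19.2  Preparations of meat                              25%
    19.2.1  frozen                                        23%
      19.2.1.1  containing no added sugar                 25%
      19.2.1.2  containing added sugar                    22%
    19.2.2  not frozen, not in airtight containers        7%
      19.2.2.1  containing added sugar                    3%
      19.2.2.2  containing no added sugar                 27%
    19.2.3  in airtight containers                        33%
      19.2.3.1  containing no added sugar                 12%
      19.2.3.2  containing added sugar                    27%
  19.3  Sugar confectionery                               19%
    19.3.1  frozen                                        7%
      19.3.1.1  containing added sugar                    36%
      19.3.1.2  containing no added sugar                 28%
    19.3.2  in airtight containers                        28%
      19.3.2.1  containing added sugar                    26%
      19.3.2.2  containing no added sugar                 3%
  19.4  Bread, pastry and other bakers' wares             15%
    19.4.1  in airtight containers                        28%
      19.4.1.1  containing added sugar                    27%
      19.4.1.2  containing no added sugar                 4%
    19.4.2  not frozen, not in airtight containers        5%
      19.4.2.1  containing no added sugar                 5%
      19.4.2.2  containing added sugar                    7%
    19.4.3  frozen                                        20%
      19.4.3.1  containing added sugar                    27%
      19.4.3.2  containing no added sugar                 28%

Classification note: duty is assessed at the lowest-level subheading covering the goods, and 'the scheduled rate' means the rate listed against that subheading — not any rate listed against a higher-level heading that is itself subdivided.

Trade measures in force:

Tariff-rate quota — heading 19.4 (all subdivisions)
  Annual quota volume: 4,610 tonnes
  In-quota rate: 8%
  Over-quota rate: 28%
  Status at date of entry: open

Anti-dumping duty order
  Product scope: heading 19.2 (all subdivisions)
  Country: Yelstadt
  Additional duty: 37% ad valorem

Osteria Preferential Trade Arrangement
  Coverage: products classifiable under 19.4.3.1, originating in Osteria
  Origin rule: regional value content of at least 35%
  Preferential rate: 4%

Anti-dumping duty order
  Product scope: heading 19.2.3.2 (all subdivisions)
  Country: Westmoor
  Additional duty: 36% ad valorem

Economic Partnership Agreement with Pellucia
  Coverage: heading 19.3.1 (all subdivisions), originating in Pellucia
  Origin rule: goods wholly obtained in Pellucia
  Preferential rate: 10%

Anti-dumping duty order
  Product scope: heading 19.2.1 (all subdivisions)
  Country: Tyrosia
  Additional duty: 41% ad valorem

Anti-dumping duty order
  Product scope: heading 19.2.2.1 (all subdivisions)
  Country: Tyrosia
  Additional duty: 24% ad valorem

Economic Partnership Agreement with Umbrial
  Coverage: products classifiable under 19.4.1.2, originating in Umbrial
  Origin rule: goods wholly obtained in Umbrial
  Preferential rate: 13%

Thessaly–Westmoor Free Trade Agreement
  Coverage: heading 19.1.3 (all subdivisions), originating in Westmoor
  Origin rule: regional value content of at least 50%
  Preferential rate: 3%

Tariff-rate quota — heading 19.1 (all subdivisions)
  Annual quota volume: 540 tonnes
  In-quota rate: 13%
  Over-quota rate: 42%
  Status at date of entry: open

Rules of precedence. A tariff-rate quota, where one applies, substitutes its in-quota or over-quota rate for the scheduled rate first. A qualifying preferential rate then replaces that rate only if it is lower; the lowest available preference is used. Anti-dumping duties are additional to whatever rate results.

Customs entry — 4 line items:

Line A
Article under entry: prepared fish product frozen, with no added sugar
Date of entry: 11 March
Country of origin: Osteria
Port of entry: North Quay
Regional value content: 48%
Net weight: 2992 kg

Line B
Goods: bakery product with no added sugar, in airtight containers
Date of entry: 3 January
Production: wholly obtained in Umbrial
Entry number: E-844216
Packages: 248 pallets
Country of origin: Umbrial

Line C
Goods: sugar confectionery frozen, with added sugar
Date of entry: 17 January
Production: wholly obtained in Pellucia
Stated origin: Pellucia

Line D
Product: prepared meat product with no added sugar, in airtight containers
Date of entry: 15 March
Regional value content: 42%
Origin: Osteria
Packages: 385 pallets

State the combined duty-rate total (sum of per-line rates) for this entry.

43%

Line A: prepared fish product → 19.1; frozen → 19.1.2; with no added sugar → 19.1.2.2. Scheduled 21%. quota on 19.1 open → in-quota 13%; Osteria agreement on 19.4.3.1: 19.1.2.2 not covered. → 13%.
Line B: bakery product → 19.4; in airtight containers → 19.4.1; with no added sugar → 19.4.1.2. Scheduled 4%. quota on 19.4 open → in-quota 8%; Umbrial agreement on 19.4.1.2: wholly obtained → 13% available; preference 13% not lower than 8% → no reduction. → 8%.
Line C: sugar confectionery → 19.3; frozen → 19.3.1; with added sugar → 19.3.1.1. Scheduled 36%. Pellucia agreement on 19.3.1: wholly obtained → 10% available; preferential 10%. → 10%.
Line D: prepared meat product → 19.2; in airtight containers → 19.2.3; with no added sugar → 19.2.3.1. Scheduled 12%. Osteria agreement on 19.4.3.1: 19.2.3.1 not covered. → 12%.
Sum: 13% + 8% + 10% + 12% = 43%.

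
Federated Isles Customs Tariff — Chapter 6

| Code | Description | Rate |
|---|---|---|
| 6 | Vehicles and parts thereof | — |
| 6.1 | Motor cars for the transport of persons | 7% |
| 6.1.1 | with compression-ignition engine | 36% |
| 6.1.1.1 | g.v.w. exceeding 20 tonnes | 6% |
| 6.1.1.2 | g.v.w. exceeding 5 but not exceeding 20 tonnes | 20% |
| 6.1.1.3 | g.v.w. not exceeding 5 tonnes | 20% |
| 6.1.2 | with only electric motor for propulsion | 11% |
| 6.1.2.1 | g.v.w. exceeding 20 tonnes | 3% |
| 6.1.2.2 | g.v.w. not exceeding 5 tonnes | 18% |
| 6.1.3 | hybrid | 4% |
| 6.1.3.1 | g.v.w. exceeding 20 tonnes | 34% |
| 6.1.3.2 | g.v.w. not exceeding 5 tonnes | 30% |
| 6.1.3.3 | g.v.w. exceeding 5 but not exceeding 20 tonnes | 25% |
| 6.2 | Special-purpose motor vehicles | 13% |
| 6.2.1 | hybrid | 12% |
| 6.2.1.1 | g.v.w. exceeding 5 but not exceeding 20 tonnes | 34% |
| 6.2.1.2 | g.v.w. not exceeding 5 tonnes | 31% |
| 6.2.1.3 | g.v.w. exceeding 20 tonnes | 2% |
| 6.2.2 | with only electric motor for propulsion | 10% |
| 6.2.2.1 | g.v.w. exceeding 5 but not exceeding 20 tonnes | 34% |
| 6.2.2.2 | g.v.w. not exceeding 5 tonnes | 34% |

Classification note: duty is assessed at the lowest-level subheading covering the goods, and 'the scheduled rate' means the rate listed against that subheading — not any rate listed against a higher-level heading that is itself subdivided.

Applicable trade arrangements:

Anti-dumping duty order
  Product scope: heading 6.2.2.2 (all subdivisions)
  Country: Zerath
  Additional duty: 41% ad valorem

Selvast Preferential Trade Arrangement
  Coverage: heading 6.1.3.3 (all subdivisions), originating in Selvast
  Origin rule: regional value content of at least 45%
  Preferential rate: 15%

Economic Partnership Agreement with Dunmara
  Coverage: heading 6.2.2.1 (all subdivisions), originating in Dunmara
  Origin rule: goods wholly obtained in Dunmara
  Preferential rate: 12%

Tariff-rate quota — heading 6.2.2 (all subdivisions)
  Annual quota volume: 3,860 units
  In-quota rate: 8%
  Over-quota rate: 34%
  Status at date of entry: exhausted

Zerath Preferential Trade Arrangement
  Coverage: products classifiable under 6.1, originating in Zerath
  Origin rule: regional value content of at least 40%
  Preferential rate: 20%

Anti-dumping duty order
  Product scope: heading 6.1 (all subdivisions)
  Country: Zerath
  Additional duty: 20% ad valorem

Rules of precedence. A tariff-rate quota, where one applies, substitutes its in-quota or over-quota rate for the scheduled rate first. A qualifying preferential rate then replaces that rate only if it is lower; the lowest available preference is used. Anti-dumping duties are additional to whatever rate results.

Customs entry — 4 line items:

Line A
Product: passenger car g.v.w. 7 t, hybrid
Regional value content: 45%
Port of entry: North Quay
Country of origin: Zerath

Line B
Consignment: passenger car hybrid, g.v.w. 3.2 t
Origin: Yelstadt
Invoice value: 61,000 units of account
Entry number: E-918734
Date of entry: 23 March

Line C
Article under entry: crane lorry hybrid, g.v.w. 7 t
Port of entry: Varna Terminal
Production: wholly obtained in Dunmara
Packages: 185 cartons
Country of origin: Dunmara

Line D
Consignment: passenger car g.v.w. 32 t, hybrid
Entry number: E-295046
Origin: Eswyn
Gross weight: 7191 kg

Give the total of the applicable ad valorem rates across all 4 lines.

Line A: passenger car → 6.1; hybrid → 6.1.3; g.v.w. 7 t → 6.1.3.3. Scheduled 25%. Zerath agreement on 6.1: RVC ≥ 40% → 20% available; preferential 20%; anti-dumping (Zerath, 6.1): +20%; total 20% + 20% = 40%. → 40%.
Line B: passenger car → 6.1; hybrid → 6.1.3; g.v.w. 3.2 t → 6.1.3.2. Scheduled 30%. No special measure applies. → 30%.
Line C: crane lorry → 6.2; hybrid → 6.2.1; g.v.w. 7 t → 6.2.1.1. Scheduled 34%. Dunmara agreement on 6.2.2.1: 6.2.1.1 not covered. → 34%.
Line D: passenger car → 6.1; hybrid → 6.1.3; g.v.w. 32 t → 6.1.3.1. Scheduled 34%. No special measure applies. → 34%.
Sum: 40% + 30% + 34% + 34% = 138%.

138%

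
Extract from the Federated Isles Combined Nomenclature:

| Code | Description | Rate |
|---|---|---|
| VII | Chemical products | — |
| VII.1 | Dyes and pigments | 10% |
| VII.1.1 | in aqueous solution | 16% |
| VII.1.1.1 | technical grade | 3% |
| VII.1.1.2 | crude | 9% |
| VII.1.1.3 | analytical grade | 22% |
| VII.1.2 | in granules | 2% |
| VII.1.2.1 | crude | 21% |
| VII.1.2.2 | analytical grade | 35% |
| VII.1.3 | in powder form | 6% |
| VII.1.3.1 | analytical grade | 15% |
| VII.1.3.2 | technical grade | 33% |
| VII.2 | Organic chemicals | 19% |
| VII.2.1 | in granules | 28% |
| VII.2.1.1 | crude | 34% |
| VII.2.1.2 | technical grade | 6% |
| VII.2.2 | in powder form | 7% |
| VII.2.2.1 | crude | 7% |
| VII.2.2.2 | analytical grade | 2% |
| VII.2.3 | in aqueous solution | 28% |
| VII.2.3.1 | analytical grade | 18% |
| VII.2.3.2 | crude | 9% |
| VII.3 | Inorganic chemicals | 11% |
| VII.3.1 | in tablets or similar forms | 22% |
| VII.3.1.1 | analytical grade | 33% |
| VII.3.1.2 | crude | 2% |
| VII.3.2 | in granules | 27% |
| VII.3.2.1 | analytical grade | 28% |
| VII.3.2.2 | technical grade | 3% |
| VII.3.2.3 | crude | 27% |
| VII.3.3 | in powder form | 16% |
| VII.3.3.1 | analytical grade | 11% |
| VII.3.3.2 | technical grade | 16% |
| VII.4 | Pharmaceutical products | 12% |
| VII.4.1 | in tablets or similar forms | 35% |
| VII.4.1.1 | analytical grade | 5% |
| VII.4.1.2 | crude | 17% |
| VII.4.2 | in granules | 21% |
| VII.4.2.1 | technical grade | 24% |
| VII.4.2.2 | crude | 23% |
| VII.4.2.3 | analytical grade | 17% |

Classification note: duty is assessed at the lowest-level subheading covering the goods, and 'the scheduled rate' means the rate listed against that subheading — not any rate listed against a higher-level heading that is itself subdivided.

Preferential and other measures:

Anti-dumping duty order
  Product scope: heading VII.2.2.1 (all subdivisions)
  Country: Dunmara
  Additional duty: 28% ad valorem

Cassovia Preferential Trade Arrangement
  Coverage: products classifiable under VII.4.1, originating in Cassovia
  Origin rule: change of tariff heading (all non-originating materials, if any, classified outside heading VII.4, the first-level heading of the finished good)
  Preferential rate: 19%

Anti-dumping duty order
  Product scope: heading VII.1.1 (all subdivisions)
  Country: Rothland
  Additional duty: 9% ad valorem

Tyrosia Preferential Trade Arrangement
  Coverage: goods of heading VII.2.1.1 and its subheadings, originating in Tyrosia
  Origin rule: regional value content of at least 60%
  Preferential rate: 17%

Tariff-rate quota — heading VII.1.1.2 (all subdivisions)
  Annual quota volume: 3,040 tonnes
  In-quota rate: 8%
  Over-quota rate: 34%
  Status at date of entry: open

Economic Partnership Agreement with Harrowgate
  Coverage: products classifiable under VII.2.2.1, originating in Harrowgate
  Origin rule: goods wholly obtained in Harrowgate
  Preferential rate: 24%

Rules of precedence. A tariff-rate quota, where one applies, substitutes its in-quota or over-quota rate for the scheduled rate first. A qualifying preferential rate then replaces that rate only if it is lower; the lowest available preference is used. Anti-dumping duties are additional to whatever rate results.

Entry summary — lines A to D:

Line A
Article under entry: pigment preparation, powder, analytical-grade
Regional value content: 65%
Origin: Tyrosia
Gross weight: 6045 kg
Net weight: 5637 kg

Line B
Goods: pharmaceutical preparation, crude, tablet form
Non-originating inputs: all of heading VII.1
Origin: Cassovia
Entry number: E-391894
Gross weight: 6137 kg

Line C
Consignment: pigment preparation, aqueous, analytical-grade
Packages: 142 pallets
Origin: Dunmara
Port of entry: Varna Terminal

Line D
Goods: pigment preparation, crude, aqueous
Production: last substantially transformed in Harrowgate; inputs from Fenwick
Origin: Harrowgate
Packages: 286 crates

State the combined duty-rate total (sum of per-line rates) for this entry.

62%

Line A: pigment → VII.1; powder → VII.1.3; analytical-grade → VII.1.3.1. Scheduled 15%. Tyrosia agreement on VII.2.1.1: VII.1.3.1 not covered. → 15%.
Line B: pharmaceutical → VII.4; tablet form → VII.4.1; crude → VII.4.1.2. Scheduled 17%. Cassovia agreement on VII.4.1: CTH met → 19% available; preference 19% not lower than 17% → no reduction. → 17%.
Line C: pigment → VII.1; aqueous → VII.1.1; analytical-grade → VII.1.1.3. Scheduled 22%. No special measure applies. → 22%.
Line D: pigment → VII.1; aqueous → VII.1.1; crude → VII.1.1.2. Scheduled 9%. quota on VII.1.1.2 open → in-quota 8%; Harrowgate agreement on VII.2.2.1: VII.1.1.2 not covered. → 8%.
Sum: 15% + 17% + 22% + 8% = 62%.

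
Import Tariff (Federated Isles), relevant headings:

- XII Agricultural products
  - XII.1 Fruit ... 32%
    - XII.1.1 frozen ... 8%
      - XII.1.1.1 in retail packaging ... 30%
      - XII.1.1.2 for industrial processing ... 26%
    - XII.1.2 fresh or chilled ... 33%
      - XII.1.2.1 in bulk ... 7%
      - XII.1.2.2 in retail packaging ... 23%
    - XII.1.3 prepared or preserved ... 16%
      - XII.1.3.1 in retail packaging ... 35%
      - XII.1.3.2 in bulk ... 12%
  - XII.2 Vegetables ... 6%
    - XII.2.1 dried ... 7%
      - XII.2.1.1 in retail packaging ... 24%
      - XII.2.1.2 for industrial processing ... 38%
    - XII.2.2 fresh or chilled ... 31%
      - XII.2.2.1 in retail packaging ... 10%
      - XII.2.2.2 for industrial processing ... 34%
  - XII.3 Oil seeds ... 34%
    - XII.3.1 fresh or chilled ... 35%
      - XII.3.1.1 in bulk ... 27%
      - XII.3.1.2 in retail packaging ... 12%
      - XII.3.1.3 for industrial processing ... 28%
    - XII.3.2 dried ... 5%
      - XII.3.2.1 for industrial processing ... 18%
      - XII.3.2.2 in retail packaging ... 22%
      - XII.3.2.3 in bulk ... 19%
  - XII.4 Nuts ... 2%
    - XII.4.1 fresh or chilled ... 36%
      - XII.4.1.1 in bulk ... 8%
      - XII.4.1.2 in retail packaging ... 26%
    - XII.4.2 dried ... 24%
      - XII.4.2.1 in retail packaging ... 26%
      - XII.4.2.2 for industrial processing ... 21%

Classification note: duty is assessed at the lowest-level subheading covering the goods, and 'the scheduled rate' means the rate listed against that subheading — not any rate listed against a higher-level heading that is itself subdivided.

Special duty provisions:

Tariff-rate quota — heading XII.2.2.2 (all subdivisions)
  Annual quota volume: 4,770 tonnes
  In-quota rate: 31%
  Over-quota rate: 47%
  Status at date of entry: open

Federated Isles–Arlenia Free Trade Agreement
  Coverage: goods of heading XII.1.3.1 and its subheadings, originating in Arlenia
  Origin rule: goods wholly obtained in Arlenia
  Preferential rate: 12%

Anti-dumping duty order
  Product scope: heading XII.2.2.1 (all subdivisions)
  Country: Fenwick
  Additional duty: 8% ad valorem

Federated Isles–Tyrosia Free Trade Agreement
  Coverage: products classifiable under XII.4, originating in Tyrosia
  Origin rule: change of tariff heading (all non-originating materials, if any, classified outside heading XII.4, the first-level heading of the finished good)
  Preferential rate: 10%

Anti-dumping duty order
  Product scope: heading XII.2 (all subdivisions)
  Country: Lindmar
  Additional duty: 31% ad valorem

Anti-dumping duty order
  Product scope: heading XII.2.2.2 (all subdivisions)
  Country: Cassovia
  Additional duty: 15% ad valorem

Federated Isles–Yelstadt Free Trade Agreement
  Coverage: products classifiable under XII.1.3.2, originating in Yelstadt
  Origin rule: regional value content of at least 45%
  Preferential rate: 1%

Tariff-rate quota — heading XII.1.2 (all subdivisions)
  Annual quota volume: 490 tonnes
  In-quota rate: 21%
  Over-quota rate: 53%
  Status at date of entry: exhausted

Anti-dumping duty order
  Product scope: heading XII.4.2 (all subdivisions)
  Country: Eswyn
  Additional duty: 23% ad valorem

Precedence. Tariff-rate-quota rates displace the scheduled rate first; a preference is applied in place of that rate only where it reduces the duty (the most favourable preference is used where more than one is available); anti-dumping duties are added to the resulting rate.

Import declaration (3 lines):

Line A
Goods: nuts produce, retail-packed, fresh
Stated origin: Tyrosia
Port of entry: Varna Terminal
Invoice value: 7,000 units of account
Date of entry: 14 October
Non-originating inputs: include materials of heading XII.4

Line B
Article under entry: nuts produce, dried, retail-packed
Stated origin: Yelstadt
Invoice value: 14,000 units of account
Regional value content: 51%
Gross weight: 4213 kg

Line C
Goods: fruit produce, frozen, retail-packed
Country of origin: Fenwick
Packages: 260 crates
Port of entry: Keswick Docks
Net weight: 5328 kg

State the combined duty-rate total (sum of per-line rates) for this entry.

82%

Line A: nuts → XII.4; fresh → XII.4.1; retail-packed → XII.4.1.2. Scheduled 26%. Tyrosia agreement on XII.4: CTH not met. → 26%.
Line B: nuts → XII.4; dried → XII.4.2; retail-packed → XII.4.2.1. Scheduled 26%. Yelstadt agreement on XII.1.3.2: XII.4.2.1 not covered. → 26%.
Line C: fruit → XII.1; frozen → XII.1.1; retail-packed → XII.1.1.1. Scheduled 30%. No special measure applies. → 30%.
Sum: 26% + 26% + 30% = 82%.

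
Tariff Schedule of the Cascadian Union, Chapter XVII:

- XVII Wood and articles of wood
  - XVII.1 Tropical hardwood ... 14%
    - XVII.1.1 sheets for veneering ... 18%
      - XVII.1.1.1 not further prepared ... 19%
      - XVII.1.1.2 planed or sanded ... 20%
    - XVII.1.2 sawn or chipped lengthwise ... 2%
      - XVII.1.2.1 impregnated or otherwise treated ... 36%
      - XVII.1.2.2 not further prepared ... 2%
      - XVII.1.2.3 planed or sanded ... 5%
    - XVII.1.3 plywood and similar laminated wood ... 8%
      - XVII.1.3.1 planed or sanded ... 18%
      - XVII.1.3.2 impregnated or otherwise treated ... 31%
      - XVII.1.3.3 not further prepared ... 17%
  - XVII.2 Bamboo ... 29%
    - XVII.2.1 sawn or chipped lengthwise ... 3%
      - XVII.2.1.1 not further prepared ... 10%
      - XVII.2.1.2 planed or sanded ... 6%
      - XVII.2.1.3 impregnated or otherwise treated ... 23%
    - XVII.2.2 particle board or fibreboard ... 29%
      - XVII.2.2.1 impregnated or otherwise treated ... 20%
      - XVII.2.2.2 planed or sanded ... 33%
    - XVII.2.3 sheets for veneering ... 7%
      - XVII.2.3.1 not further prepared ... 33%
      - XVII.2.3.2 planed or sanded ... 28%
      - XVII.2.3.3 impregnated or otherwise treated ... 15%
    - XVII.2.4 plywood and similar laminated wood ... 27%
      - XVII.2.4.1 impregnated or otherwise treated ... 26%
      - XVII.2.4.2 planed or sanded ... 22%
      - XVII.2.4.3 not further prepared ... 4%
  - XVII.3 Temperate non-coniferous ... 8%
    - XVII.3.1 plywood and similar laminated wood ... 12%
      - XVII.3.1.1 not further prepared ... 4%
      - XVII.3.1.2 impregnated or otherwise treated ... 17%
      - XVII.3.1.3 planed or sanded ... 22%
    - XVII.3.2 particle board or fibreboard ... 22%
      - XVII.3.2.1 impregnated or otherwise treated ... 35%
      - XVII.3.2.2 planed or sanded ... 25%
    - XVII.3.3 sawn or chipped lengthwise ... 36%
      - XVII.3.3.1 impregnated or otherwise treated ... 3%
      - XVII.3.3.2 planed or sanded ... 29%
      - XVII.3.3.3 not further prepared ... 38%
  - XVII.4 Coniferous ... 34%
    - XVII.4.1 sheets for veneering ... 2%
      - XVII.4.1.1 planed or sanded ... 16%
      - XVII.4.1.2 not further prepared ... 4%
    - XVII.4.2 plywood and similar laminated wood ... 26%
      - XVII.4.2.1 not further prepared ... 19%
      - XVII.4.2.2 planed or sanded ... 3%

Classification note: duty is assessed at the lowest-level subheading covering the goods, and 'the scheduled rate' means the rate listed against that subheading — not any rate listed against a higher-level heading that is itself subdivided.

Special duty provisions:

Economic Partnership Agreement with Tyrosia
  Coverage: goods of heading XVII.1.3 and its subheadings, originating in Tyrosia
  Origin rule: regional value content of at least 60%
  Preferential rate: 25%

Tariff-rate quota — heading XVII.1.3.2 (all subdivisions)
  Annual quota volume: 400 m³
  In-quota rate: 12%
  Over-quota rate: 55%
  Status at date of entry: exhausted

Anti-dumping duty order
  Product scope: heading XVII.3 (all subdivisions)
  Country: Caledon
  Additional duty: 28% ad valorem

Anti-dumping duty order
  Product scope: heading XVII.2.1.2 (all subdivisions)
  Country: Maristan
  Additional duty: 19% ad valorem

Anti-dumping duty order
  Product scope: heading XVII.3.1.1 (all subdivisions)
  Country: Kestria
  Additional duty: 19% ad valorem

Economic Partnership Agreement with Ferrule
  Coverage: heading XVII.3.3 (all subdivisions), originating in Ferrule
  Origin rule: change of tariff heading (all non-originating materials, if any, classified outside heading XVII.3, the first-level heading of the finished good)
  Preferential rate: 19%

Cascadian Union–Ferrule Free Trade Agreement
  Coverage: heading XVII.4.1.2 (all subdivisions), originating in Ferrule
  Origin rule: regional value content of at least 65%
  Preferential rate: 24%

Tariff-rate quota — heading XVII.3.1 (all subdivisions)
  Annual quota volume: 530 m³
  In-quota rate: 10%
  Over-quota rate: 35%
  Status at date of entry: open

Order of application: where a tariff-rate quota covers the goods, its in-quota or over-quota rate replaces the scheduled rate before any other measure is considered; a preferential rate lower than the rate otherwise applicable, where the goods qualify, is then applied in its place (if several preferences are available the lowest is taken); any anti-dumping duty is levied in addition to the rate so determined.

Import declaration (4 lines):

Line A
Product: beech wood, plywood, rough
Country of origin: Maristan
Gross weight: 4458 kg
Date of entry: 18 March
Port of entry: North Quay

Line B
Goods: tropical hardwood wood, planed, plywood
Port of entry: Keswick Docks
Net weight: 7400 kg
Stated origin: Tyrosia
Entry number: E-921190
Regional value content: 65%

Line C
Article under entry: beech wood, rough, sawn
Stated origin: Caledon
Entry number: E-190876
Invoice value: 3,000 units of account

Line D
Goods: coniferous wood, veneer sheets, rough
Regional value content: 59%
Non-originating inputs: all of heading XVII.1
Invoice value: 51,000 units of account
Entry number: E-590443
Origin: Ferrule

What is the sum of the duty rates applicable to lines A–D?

Line A: beech → XVII.3; plywood → XVII.3.1; rough → XVII.3.1.1. Scheduled 4%. quota on XVII.3.1 open → in-quota 10%. → 10%.
Line B: tropical hardwood → XVII.1; plywood → XVII.1.3; planed → XVII.1.3.1. Scheduled 18%. Tyrosia agreement on XVII.1.3: RVC ≥ 60% → 25% available; preference 25% not lower than 18% → no reduction. → 18%.
Line C: beech → XVII.3; sawn → XVII.3.3; rough → XVII.3.3.3. Scheduled 38%. anti-dumping (Caledon, XVII.3): +28%; total 38% + 28% = 66%. → 66%.
Line D: coniferous → XVII.4; veneer sheets → XVII.4.1; rough → XVII.4.1.2. Scheduled 4%. Ferrule agreement on XVII.3.3: XVII.4.1.2 not covered; Ferrule agreement on XVII.4.1.2: RVC < 65%. → 4%.
Sum: 10% + 18% + 66% + 4% = 98%.

98%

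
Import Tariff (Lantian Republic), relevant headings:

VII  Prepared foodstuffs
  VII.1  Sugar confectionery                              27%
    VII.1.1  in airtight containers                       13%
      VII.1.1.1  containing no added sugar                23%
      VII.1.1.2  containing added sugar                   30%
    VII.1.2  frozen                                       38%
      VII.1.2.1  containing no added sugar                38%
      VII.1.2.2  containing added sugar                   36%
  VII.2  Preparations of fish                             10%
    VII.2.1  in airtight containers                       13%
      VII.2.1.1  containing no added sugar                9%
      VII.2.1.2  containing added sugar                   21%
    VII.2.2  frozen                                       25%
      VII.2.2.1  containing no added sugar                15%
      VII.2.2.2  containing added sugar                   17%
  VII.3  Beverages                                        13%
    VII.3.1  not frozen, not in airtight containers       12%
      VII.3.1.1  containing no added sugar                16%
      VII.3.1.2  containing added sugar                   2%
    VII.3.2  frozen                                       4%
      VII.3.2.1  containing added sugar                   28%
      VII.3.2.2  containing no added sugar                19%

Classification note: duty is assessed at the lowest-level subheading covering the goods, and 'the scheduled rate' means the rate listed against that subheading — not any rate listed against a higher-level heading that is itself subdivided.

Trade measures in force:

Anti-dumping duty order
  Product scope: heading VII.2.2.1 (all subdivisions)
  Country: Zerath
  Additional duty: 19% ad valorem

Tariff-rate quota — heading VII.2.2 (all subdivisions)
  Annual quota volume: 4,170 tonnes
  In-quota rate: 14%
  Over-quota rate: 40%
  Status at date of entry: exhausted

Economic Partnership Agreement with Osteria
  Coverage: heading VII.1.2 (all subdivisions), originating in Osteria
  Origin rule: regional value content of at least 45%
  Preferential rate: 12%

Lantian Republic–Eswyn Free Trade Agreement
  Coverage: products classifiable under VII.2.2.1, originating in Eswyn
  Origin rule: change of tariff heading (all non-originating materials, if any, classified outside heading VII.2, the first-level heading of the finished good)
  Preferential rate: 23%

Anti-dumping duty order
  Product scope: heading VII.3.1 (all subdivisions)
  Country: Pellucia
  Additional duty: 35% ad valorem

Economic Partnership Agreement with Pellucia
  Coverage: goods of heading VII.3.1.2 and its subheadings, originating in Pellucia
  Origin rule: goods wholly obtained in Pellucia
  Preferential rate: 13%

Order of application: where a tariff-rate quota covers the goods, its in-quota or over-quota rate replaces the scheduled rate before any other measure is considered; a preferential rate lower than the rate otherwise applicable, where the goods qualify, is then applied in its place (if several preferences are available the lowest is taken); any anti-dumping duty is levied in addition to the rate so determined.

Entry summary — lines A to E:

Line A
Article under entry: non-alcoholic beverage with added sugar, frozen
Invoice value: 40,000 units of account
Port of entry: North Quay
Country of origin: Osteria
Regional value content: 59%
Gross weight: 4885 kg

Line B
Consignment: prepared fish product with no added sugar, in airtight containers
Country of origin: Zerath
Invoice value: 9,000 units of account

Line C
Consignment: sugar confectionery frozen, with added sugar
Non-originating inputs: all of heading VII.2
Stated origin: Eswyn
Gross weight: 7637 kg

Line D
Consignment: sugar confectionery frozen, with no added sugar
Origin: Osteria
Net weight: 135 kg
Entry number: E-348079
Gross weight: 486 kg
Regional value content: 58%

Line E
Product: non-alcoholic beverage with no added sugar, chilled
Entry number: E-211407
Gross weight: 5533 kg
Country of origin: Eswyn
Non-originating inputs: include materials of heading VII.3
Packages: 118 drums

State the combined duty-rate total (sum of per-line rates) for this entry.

101%

Line A: non-alcoholic beverage → VII.3; frozen → VII.3.2; with added sugar → VII.3.2.1. Scheduled 28%. Osteria agreement on VII.1.2: VII.3.2.1 not covered. → 28%.
Line B: prepared fish product → VII.2; in airtight containers → VII.2.1; with no added sugar → VII.2.1.1. Scheduled 9%. No special measure applies. → 9%.
Line C: sugar confectionery → VII.1; frozen → VII.1.2; with added sugar → VII.1.2.2. Scheduled 36%. Eswyn agreement on VII.2.2.1: VII.1.2.2 not covered. → 36%.
Line D: sugar confectionery → VII.1; frozen → VII.1.2; with no added sugar → VII.1.2.1. Scheduled 38%. Osteria agreement on VII.1.2: RVC ≥ 45% → 12% available; preferential 12%. → 12%.
Line E: non-alcoholic beverage → VII.3; chilled → VII.3.1; with no added sugar → VII.3.1.1. Scheduled 16%. Eswyn agreement on VII.2.2.1: VII.3.1.1 not covered. → 16%.
Sum: 28% + 9% + 36% + 12% + 16% = 101%.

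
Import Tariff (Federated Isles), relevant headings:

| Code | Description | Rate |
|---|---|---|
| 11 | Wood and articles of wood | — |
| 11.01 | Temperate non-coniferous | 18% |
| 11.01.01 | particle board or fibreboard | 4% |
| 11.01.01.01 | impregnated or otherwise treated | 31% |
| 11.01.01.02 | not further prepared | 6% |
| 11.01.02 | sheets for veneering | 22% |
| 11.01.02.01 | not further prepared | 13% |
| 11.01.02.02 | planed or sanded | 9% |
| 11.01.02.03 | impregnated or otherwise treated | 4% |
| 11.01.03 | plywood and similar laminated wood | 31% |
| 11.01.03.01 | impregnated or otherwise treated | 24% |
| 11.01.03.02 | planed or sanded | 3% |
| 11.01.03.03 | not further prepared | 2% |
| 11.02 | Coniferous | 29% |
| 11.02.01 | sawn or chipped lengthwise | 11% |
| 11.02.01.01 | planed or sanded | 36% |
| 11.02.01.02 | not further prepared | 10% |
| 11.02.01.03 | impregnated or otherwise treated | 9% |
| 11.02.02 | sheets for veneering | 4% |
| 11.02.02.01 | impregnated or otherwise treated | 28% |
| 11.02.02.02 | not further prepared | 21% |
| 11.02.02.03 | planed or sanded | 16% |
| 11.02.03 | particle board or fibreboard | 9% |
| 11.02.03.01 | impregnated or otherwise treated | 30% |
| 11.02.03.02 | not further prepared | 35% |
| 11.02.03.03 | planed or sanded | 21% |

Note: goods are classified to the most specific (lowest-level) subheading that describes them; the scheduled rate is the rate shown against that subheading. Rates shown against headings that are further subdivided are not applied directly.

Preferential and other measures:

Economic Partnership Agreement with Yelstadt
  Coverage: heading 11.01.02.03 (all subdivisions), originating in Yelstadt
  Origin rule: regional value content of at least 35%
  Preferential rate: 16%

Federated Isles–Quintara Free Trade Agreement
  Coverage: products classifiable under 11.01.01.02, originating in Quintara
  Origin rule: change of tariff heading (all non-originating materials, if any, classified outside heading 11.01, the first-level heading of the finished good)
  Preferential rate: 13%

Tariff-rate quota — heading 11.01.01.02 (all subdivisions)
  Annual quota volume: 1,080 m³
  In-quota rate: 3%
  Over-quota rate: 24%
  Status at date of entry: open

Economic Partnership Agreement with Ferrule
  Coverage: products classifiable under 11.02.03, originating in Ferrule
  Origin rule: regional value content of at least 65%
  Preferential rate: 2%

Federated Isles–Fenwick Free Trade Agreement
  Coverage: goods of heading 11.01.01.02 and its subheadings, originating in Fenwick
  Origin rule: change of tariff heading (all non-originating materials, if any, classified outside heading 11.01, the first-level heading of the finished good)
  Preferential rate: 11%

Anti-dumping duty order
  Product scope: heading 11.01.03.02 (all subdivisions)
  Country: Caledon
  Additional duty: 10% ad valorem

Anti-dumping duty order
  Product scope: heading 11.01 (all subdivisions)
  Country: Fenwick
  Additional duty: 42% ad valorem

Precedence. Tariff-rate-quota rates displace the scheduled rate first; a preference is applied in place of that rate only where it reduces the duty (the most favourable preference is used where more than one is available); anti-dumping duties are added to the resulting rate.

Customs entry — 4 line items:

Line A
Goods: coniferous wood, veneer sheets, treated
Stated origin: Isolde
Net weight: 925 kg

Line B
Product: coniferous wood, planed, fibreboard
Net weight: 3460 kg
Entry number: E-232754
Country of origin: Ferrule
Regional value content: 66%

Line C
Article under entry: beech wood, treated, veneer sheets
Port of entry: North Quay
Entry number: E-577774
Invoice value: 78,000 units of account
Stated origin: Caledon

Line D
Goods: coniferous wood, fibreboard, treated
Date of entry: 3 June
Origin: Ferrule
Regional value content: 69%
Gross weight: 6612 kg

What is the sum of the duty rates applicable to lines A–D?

36%

Line A: coniferous → 11.02; veneer sheets → 11.02.02; treated → 11.02.02.01. Scheduled 28%. No special measure applies. → 28%.
Line B: coniferous → 11.02; fibreboard → 11.02.03; planed → 11.02.03.03. Scheduled 21%. Ferrule agreement on 11.02.03: RVC ≥ 65% → 2% available; preferential 2%. → 2%.
Line C: beech → 11.01; veneer sheets → 11.01.02; treated → 11.01.02.03. Scheduled 4%. No special measure applies. → 4%.
Line D: coniferous → 11.02; fibreboard → 11.02.03; treated → 11.02.03.01. Scheduled 30%. Ferrule agreement on 11.02.03: RVC ≥ 65% → 2% available; preferential 2%. → 2%.
Sum: 28% + 2% + 4% + 2% = 36%.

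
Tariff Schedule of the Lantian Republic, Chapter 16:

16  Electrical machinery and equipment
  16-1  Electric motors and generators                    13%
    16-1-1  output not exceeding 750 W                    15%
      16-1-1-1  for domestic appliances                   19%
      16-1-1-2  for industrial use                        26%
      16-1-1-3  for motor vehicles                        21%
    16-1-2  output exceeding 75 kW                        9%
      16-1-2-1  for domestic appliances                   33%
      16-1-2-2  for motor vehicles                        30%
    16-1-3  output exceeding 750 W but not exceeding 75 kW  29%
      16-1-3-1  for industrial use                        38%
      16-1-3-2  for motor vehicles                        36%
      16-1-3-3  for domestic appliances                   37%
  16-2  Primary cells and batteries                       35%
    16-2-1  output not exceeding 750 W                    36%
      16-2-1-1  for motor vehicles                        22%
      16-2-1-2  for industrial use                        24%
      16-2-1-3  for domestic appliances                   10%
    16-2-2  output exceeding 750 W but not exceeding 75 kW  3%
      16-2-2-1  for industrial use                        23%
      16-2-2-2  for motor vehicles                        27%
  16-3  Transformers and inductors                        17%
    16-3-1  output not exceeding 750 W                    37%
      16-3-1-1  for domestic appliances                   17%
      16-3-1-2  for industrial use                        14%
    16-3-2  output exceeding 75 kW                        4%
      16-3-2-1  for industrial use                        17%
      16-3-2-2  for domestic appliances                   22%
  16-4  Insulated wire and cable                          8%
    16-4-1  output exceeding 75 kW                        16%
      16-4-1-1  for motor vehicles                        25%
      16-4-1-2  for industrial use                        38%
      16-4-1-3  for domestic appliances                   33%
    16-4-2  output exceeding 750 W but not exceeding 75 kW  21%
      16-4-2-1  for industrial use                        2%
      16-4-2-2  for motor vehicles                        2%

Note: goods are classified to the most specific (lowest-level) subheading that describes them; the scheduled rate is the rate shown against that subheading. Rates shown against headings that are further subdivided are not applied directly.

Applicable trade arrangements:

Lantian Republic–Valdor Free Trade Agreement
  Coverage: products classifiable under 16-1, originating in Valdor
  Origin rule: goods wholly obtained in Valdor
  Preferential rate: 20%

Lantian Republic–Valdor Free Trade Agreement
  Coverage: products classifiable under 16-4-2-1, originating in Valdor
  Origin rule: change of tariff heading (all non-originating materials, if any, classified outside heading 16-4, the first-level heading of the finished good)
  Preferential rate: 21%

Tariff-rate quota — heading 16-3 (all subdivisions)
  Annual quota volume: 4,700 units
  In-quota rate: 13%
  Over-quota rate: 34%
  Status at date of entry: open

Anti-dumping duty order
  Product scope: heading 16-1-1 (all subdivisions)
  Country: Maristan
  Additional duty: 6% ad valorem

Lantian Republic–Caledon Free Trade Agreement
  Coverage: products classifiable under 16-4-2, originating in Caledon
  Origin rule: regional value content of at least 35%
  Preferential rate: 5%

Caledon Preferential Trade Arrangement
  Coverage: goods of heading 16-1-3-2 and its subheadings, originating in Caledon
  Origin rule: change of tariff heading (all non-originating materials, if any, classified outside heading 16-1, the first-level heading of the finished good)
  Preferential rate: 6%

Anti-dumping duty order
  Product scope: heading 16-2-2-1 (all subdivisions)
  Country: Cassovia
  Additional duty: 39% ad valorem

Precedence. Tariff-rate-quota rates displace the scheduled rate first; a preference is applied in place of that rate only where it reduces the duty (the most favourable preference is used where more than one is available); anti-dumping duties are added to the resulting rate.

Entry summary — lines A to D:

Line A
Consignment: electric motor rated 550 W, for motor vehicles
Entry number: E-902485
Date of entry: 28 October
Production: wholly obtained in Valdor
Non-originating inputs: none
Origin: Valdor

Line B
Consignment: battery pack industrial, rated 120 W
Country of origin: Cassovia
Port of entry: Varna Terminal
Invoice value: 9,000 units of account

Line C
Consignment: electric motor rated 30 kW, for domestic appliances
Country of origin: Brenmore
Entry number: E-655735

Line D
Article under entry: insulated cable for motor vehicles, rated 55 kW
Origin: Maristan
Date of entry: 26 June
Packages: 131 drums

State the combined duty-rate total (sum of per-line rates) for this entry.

83%

Line A: electric motor → 16-1; rated 550 W → 16-1-1; for motor vehicles → 16-1-1-3. Scheduled 21%. Valdor agreement on 16-1: wholly obtained → 20% available; Valdor agreement on 16-4-2-1: 16-1-1-3 not covered; preferential 20%. → 20%.
Line B: battery pack → 16-2; rated 120 W → 16-2-1; industrial → 16-2-1-2. Scheduled 24%. No special measure applies. → 24%.
Line C: electric motor → 16-1; rated 30 kW → 16-1-3; for domestic appliances → 16-1-3-3. Scheduled 37%. No special measure applies. → 37%.
Line D: insulated cable → 16-4; rated 55 kW → 16-4-2; for motor vehicles → 16-4-2-2. Scheduled 2%. No special measure applies. → 2%.
Sum: 20% + 24% + 37% + 2% = 83%.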